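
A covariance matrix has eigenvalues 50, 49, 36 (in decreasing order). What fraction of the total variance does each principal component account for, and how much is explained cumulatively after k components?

Step 1 — total variance = trace(Sigma) = Σ λ_i = 50 + 49 + 36 = 135.

Step 2 — fraction explained by component i = λ_i / Σ λ:
  PC1: 50/135 = 0.3704
  PC2: 49/135 = 0.363
  PC3: 36/135 = 0.2667

Step 3 — cumulative fraction after k components = (λ_1 + ... + λ_k) / Σ λ:
  k = 1: 50/135 = 0.3704
  k = 2: (50 + 49)/135 = 99/135 = 0.7333
  k = 3: (50 + 49 + 36)/135 = 135/135 = 1

Summary (fraction, with percent):

explained: PC1 0.3704 (37.04%), PC2 0.363 (36.3%), PC3 0.2667 (26.67%);  cumulative: 0.3704, 0.7333, 1


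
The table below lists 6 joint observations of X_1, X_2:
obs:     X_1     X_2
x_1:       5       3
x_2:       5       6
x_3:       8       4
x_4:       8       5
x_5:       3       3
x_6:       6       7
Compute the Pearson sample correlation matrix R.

Step 1 — column means:
  mean(X_1) = (5 + 5 + 8 + 8 + 3 + 6) / 6 = 35/6 = 5.8333
  mean(X_2) = (3 + 6 + 4 + 5 + 3 + 7) / 6 = 28/6 = 4.6667

Step 2 — sample variances and covariances s[i,j] = (1/(n-1)) · Σ_k (x_{k,i} - mean_i) · (x_{k,j} - mean_j), with n-1 = 5:
  s[X_1,X_1] = ((-0.8333)·(-0.8333) + (-0.8333)·(-0.8333) + (2.1667)·(2.1667) + (2.1667)·(2.1667) + (-2.8333)·(-2.8333) + (0.1667)·(0.1667)) / 5 = 18.8333/5 = 3.7667
  s[X_1,X_2] = ((-0.8333)·(-1.6667) + (-0.8333)·(1.3333) + (2.1667)·(-0.6667) + (2.1667)·(0.3333) + (-2.8333)·(-1.6667) + (0.1667)·(2.3333)) / 5 = 4.6667/5 = 0.9333
  s[X_2,X_2] = ((-1.6667)·(-1.6667) + (1.3333)·(1.3333) + (-0.6667)·(-0.6667) + (0.3333)·(0.3333) + (-1.6667)·(-1.6667) + (2.3333)·(2.3333)) / 5 = 13.3333/5 = 2.6667
  Sample standard deviations s_i = √(s[i,i]):
  s(X_1) = √(3.7667) = 1.9408
  s(X_2) = √(2.6667) = 1.633

Step 3 — r_{ij} = s_{ij} / (s_i · s_j):
  r[X_1,X_1] = 1 (diagonal).
  r[X_1,X_2] = 0.9333 / (1.9408 · 1.633) = 0.9333 / 3.1693 = 0.2945
  r[X_2,X_2] = 1 (diagonal).

R is symmetric with unit diagonal. Assembling:

R = [[1, 0.2945],
 [0.2945, 1]]


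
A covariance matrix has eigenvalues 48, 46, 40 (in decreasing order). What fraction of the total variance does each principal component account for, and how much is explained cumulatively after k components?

Step 1 — total variance = trace(Sigma) = Σ λ_i = 48 + 46 + 40 = 134.

Step 2 — fraction explained by component i = λ_i / Σ λ:
  PC1: 48/134 = 0.3582
  PC2: 46/134 = 0.3433
  PC3: 40/134 = 0.2985

Step 3 — cumulative fraction after k components = (λ_1 + ... + λ_k) / Σ λ:
  k = 1: 48/134 = 0.3582
  k = 2: (48 + 46)/134 = 94/134 = 0.7015
  k = 3: (48 + 46 + 40)/134 = 134/134 = 1

Summary (fraction, with percent):

explained: PC1 0.3582 (35.82%), PC2 0.3433 (34.33%), PC3 0.2985 (29.85%);  cumulative: 0.3582, 0.7015, 1


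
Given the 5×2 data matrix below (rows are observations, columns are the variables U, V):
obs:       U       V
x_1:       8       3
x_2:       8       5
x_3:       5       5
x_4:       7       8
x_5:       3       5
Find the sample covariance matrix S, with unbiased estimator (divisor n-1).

Step 1 — column means:
  mean(U) = (8 + 8 + 5 + 7 + 3) / 5 = 31/5 = 6.2
  mean(V) = (3 + 5 + 5 + 8 + 5) / 5 = 26/5 = 5.2

Step 2 — sample covariance S[i,j] = (1/(n-1)) · Σ_k (x_{k,i} - mean_i) · (x_{k,j} - mean_j), with n-1 = 4.
  S[U,U] = ((1.8)·(1.8) + (1.8)·(1.8) + (-1.2)·(-1.2) + (0.8)·(0.8) + (-3.2)·(-3.2)) / 4 = 18.8/4 = 4.7
  S[U,V] = ((1.8)·(-2.2) + (1.8)·(-0.2) + (-1.2)·(-0.2) + (0.8)·(2.8) + (-3.2)·(-0.2)) / 4 = -1.2/4 = -0.3
  S[V,V] = ((-2.2)·(-2.2) + (-0.2)·(-0.2) + (-0.2)·(-0.2) + (2.8)·(2.8) + (-0.2)·(-0.2)) / 4 = 12.8/4 = 3.2

S is symmetric (S[j,i] = S[i,j]). Assembling:

S = [[4.7, -0.3],
 [-0.3, 3.2]]


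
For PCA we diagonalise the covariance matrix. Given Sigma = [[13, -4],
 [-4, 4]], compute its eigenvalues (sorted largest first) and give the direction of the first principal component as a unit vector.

Step 1 — characteristic polynomial of 2×2 Sigma:
  det(Sigma - λI) = λ² - trace · λ + det = 0.
  trace = 13 + 4 = 17, det = 13·4 - (-4)² = 36.
Step 2 — discriminant:
  Δ = trace² - 4·det = 289 - 144 = 145.
Step 3 — eigenvalues:
  λ = (trace ± √Δ)/2 = (17 ± 12.0416)/2,
  λ_1 = 14.5208,  λ_2 = 2.4792.

Step 4 — unit eigenvector for λ_1: solve (Sigma - λ_1 I)v = 0. First row:
  (13 - 14.5208)·v_x + (-4)·v_y = 0, i.e. (-1.5208)·v_x + (-4)·v_y = 0,
  so v ∝ (b, λ_1 - a) = (-4, 1.5208); multiply by -1 so the first entry is positive: u = (4, -1.5208).
  ||u|| = √((4)² + (-1.5208)²) = √(18.3128) ≈ 4.2793,
  v_1 = u/||u|| ≈ (0.9347, -0.3554) (||v_1|| = 1).

λ_1 = 14.5208,  λ_2 = 2.4792;  v_1 ≈ (0.9347, -0.3554)


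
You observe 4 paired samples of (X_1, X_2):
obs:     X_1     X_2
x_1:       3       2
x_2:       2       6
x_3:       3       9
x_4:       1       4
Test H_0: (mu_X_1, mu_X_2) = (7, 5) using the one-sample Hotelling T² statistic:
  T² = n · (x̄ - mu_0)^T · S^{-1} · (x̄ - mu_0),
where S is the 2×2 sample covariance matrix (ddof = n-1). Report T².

Step 1 — sample mean vector:
  mean(X_1) = (3 + 2 + 3 + 1) / 4 = 9/4 = 2.25
  mean(X_2) = (2 + 6 + 9 + 4) / 4 = 21/4 = 5.25
  x̄ = (2.25, 5.25),  deviation x̄ - mu_0 = (2.25, 5.25) - (7, 5) = (-4.75, 0.25).

Step 2 — sample covariance matrix, S[i,j] = (1/(n-1)) · Σ_k (x_{k,i} - mean_i) · (x_{k,j} - mean_j), divisor n-1 = 3:
  S[X_1,X_1] = ((0.75)·(0.75) + (-0.25)·(-0.25) + (0.75)·(0.75) + (-1.25)·(-1.25)) / 3 = 2.75/3 = 0.9167
  S[X_1,X_2] = ((0.75)·(-3.25) + (-0.25)·(0.75) + (0.75)·(3.75) + (-1.25)·(-1.25)) / 3 = 1.75/3 = 0.5833
  S[X_2,X_2] = ((-3.25)·(-3.25) + (0.75)·(0.75) + (3.75)·(3.75) + (-1.25)·(-1.25)) / 3 = 26.75/3 = 8.9167
  S = [[0.9167, 0.5833],
 [0.5833, 8.9167]].

Step 3 — invert S. det(S) = 0.9167·8.9167 - (0.5833)² = 7.8333.
  S^{-1} = (1/det) · [[d, -b], [-b, a]] = [[1.1383, -0.0745],
 [-0.0745, 0.117]].

Step 4 — quadratic form (x̄ - mu_0)^T · S^{-1} · (x̄ - mu_0):
  S^{-1} · (x̄ - mu_0) = (-5.4255, 0.383),
  (x̄ - mu_0)^T · [...] = (-4.75)·(-5.4255) + (0.25)·(0.383) = 25.867.

Step 5 — scale by n: T² = 4 · 25.867 = 103.4681.

T² ≈ 103.4681


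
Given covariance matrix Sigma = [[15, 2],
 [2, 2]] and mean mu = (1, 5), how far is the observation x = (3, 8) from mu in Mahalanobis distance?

Step 1 — centre the observation: (x - mu) = (2, 3).

Step 2 — invert Sigma. det(Sigma) = 15·2 - (2)² = 26.
  Sigma^{-1} = (1/det) · [[d, -b], [-b, a]] = [[0.0769, -0.0769],
 [-0.0769, 0.5769]].

Step 3 — form the quadratic (x - mu)^T · Sigma^{-1} · (x - mu):
  Sigma^{-1} · (x - mu) = (-0.0769, 1.5769).
  (x - mu)^T · [Sigma^{-1} · (x - mu)] = (2)·(-0.0769) + (3)·(1.5769) = 4.5769.

Step 4 — take square root: d = √(4.5769) ≈ 2.1394.

d(x, mu) = √(4.5769) ≈ 2.1394


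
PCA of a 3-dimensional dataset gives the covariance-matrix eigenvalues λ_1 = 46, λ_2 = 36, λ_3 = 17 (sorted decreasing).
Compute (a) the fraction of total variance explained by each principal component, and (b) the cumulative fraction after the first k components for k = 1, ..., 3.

Step 1 — total variance = trace(Sigma) = Σ λ_i = 46 + 36 + 17 = 99.

Step 2 — fraction explained by component i = λ_i / Σ λ:
  PC1: 46/99 = 0.4646
  PC2: 36/99 = 0.3636
  PC3: 17/99 = 0.1717

Step 3 — cumulative fraction after k components = (λ_1 + ... + λ_k) / Σ λ:
  k = 1: 46/99 = 0.4646
  k = 2: (46 + 36)/99 = 82/99 = 0.8283
  k = 3: (46 + 36 + 17)/99 = 99/99 = 1

Summary (fraction, with percent):

explained: PC1 0.4646 (46.46%), PC2 0.3636 (36.36%), PC3 0.1717 (17.17%);  cumulative: 0.4646, 0.8283, 1


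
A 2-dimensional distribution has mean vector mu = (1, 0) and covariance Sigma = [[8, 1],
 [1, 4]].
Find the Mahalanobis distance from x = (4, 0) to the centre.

Step 1 — centre the observation: (x - mu) = (3, 0).

Step 2 — invert Sigma. det(Sigma) = 8·4 - (1)² = 31.
  Sigma^{-1} = (1/det) · [[d, -b], [-b, a]] = [[0.129, -0.0323],
 [-0.0323, 0.2581]].

Step 3 — form the quadratic (x - mu)^T · Sigma^{-1} · (x - mu):
  Sigma^{-1} · (x - mu) = (0.3871, -0.0968).
  (x - mu)^T · [Sigma^{-1} · (x - mu)] = (3)·(0.3871) + (0)·(-0.0968) = 1.1613.

Step 4 — take square root: d = √(1.1613) ≈ 1.0776.

d(x, mu) = √(1.1613) ≈ 1.0776


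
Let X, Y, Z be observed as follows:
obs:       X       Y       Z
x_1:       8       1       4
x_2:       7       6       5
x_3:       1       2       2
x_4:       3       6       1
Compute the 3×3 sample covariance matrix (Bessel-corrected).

Step 1 — column means:
  mean(X) = (8 + 7 + 1 + 3) / 4 = 19/4 = 4.75
  mean(Y) = (1 + 6 + 2 + 6) / 4 = 15/4 = 3.75
  mean(Z) = (4 + 5 + 2 + 1) / 4 = 12/4 = 3

Step 2 — sample covariance S[i,j] = (1/(n-1)) · Σ_k (x_{k,i} - mean_i) · (x_{k,j} - mean_j), with n-1 = 3.
  S[X,X] = ((3.25)·(3.25) + (2.25)·(2.25) + (-3.75)·(-3.75) + (-1.75)·(-1.75)) / 3 = 32.75/3 = 10.9167
  S[X,Y] = ((3.25)·(-2.75) + (2.25)·(2.25) + (-3.75)·(-1.75) + (-1.75)·(2.25)) / 3 = -1.25/3 = -0.4167
  S[X,Z] = ((3.25)·(1) + (2.25)·(2) + (-3.75)·(-1) + (-1.75)·(-2)) / 3 = 15/3 = 5
  S[Y,Y] = ((-2.75)·(-2.75) + (2.25)·(2.25) + (-1.75)·(-1.75) + (2.25)·(2.25)) / 3 = 20.75/3 = 6.9167
  S[Y,Z] = ((-2.75)·(1) + (2.25)·(2) + (-1.75)·(-1) + (2.25)·(-2)) / 3 = -1/3 = -0.3333
  S[Z,Z] = ((1)·(1) + (2)·(2) + (-1)·(-1) + (-2)·(-2)) / 3 = 10/3 = 3.3333

S is symmetric (S[j,i] = S[i,j]). Assembling:

S = [[10.9167, -0.4167, 5],
 [-0.4167, 6.9167, -0.3333],
 [5, -0.3333, 3.3333]]


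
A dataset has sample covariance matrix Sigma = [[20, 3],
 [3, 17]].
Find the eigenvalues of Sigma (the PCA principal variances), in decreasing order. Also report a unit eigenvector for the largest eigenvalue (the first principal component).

Step 1 — characteristic polynomial of 2×2 Sigma:
  det(Sigma - λI) = λ² - trace · λ + det = 0.
  trace = 20 + 17 = 37, det = 20·17 - (3)² = 331.
Step 2 — discriminant:
  Δ = trace² - 4·det = 1369 - 1324 = 45.
Step 3 — eigenvalues:
  λ = (trace ± √Δ)/2 = (37 ± 6.7082)/2,
  λ_1 = 21.8541,  λ_2 = 15.1459.

Step 4 — unit eigenvector for λ_1: solve (Sigma - λ_1 I)v = 0. First row:
  (20 - 21.8541)·v_x + (3)·v_y = 0, i.e. (-1.8541)·v_x + (3)·v_y = 0,
  so v ∝ (b, λ_1 - a) = (3, 1.8541) = u.
  ||u|| = √((3)² + (1.8541)²) = √(12.4377) ≈ 3.5267,
  v_1 = u/||u|| ≈ (0.8507, 0.5257) (||v_1|| = 1).

λ_1 = 21.8541,  λ_2 = 15.1459;  v_1 ≈ (0.8507, 0.5257)


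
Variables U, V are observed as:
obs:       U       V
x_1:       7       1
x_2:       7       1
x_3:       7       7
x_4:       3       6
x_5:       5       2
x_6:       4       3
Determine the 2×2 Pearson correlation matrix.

Step 1 — column means:
  mean(U) = (7 + 7 + 7 + 3 + 5 + 4) / 6 = 33/6 = 5.5
  mean(V) = (1 + 1 + 7 + 6 + 2 + 3) / 6 = 20/6 = 3.3333

Step 2 — sample variances and covariances s[i,j] = (1/(n-1)) · Σ_k (x_{k,i} - mean_i) · (x_{k,j} - mean_j), with n-1 = 5:
  s[U,U] = ((1.5)·(1.5) + (1.5)·(1.5) + (1.5)·(1.5) + (-2.5)·(-2.5) + (-0.5)·(-0.5) + (-1.5)·(-1.5)) / 5 = 15.5/5 = 3.1
  s[U,V] = ((1.5)·(-2.3333) + (1.5)·(-2.3333) + (1.5)·(3.6667) + (-2.5)·(2.6667) + (-0.5)·(-1.3333) + (-1.5)·(-0.3333)) / 5 = -7/5 = -1.4
  s[V,V] = ((-2.3333)·(-2.3333) + (-2.3333)·(-2.3333) + (3.6667)·(3.6667) + (2.6667)·(2.6667) + (-1.3333)·(-1.3333) + (-0.3333)·(-0.3333)) / 5 = 33.3333/5 = 6.6667
  Sample standard deviations s_i = √(s[i,i]):
  s(U) = √(3.1) = 1.7607
  s(V) = √(6.6667) = 2.582

Step 3 — r_{ij} = s_{ij} / (s_i · s_j):
  r[U,U] = 1 (diagonal).
  r[U,V] = -1.4 / (1.7607 · 2.582) = -1.4 / 4.5461 = -0.308
  r[V,V] = 1 (diagonal).

R is symmetric with unit diagonal. Assembling:

R = [[1, -0.308],
 [-0.308, 1]]


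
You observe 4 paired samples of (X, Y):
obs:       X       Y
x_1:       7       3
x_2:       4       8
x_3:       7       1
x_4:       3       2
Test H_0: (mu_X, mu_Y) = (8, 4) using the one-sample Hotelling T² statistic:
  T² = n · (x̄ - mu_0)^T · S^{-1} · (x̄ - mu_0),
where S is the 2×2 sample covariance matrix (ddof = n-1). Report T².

Step 1 — sample mean vector:
  mean(X) = (7 + 4 + 7 + 3) / 4 = 21/4 = 5.25
  mean(Y) = (3 + 8 + 1 + 2) / 4 = 14/4 = 3.5
  x̄ = (5.25, 3.5),  deviation x̄ - mu_0 = (5.25, 3.5) - (8, 4) = (-2.75, -0.5).

Step 2 — sample covariance matrix, S[i,j] = (1/(n-1)) · Σ_k (x_{k,i} - mean_i) · (x_{k,j} - mean_j), divisor n-1 = 3:
  S[X,X] = ((1.75)·(1.75) + (-1.25)·(-1.25) + (1.75)·(1.75) + (-2.25)·(-2.25)) / 3 = 12.75/3 = 4.25
  S[X,Y] = ((1.75)·(-0.5) + (-1.25)·(4.5) + (1.75)·(-2.5) + (-2.25)·(-1.5)) / 3 = -7.5/3 = -2.5
  S[Y,Y] = ((-0.5)·(-0.5) + (4.5)·(4.5) + (-2.5)·(-2.5) + (-1.5)·(-1.5)) / 3 = 29/3 = 9.6667
  S = [[4.25, -2.5],
 [-2.5, 9.6667]].

Step 3 — invert S. det(S) = 4.25·9.6667 - (-2.5)² = 34.8333.
  S^{-1} = (1/det) · [[d, -b], [-b, a]] = [[0.2775, 0.0718],
 [0.0718, 0.122]].

Step 4 — quadratic form (x̄ - mu_0)^T · S^{-1} · (x̄ - mu_0):
  S^{-1} · (x̄ - mu_0) = (-0.799, -0.2584),
  (x̄ - mu_0)^T · [...] = (-2.75)·(-0.799) + (-0.5)·(-0.2584) = 2.3266.

Step 5 — scale by n: T² = 4 · 2.3266 = 9.3062.

T² ≈ 9.3062


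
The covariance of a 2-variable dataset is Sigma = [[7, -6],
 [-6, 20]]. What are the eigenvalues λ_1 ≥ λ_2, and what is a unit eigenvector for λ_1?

Step 1 — characteristic polynomial of 2×2 Sigma:
  det(Sigma - λI) = λ² - trace · λ + det = 0.
  trace = 7 + 20 = 27, det = 7·20 - (-6)² = 104.
Step 2 — discriminant:
  Δ = trace² - 4·det = 729 - 416 = 313.
Step 3 — eigenvalues:
  λ = (trace ± √Δ)/2 = (27 ± 17.6918)/2,
  λ_1 = 22.3459,  λ_2 = 4.6541.

Step 4 — unit eigenvector for λ_1: solve (Sigma - λ_1 I)v = 0. First row:
  (7 - 22.3459)·v_x + (-6)·v_y = 0, i.e. (-15.3459)·v_x + (-6)·v_y = 0,
  so v ∝ (b, λ_1 - a) = (-6, 15.3459); multiply by -1 so the first entry is positive: u = (6, -15.3459).
  ||u|| = √((6)² + (-15.3459)²) = √(271.4967) ≈ 16.4772,
  v_1 = u/||u|| ≈ (0.3641, -0.9313) (||v_1|| = 1).

λ_1 = 22.3459,  λ_2 = 4.6541;  v_1 ≈ (0.3641, -0.9313)


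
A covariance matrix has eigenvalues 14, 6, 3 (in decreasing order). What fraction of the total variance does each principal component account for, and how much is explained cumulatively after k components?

Step 1 — total variance = trace(Sigma) = Σ λ_i = 14 + 6 + 3 = 23.

Step 2 — fraction explained by component i = λ_i / Σ λ:
  PC1: 14/23 = 0.6087
  PC2: 6/23 = 0.2609
  PC3: 3/23 = 0.1304

Step 3 — cumulative fraction after k components = (λ_1 + ... + λ_k) / Σ λ:
  k = 1: 14/23 = 0.6087
  k = 2: (14 + 6)/23 = 20/23 = 0.8696
  k = 3: (14 + 6 + 3)/23 = 23/23 = 1

Summary (fraction, with percent):

explained: PC1 0.6087 (60.87%), PC2 0.2609 (26.09%), PC3 0.1304 (13.04%);  cumulative: 0.6087, 0.8696, 1


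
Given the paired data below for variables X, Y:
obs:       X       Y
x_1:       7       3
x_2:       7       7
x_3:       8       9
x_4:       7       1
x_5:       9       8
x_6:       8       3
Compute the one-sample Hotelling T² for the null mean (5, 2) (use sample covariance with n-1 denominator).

Step 1 — sample mean vector:
  mean(X) = (7 + 7 + 8 + 7 + 9 + 8) / 6 = 46/6 = 7.6667
  mean(Y) = (3 + 7 + 9 + 1 + 8 + 3) / 6 = 31/6 = 5.1667
  x̄ = (7.6667, 5.1667),  deviation x̄ - mu_0 = (7.6667, 5.1667) - (5, 2) = (2.6667, 3.1667).

Step 2 — sample covariance matrix, S[i,j] = (1/(n-1)) · Σ_k (x_{k,i} - mean_i) · (x_{k,j} - mean_j), divisor n-1 = 5:
  S[X,X] = ((-0.6667)·(-0.6667) + (-0.6667)·(-0.6667) + (0.3333)·(0.3333) + (-0.6667)·(-0.6667) + (1.3333)·(1.3333) + (0.3333)·(0.3333)) / 5 = 3.3333/5 = 0.6667
  S[X,Y] = ((-0.6667)·(-2.1667) + (-0.6667)·(1.8333) + (0.3333)·(3.8333) + (-0.6667)·(-4.1667) + (1.3333)·(2.8333) + (0.3333)·(-2.1667)) / 5 = 7.3333/5 = 1.4667
  S[Y,Y] = ((-2.1667)·(-2.1667) + (1.8333)·(1.8333) + (3.8333)·(3.8333) + (-4.1667)·(-4.1667) + (2.8333)·(2.8333) + (-2.1667)·(-2.1667)) / 5 = 52.8333/5 = 10.5667
  S = [[0.6667, 1.4667],
 [1.4667, 10.5667]].

Step 3 — invert S. det(S) = 0.6667·10.5667 - (1.4667)² = 4.8933.
  S^{-1} = (1/det) · [[d, -b], [-b, a]] = [[2.1594, -0.2997],
 [-0.2997, 0.1362]].

Step 4 — quadratic form (x̄ - mu_0)^T · S^{-1} · (x̄ - mu_0):
  S^{-1} · (x̄ - mu_0) = (4.8093, -0.3678),
  (x̄ - mu_0)^T · [...] = (2.6667)·(4.8093) + (3.1667)·(-0.3678) = 11.6599.

Step 5 — scale by n: T² = 6 · 11.6599 = 69.9591.

T² ≈ 69.9591


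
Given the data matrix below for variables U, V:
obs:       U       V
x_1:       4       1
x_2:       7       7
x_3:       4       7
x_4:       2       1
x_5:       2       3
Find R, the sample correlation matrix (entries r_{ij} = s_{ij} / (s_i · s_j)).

Step 1 — column means:
  mean(U) = (4 + 7 + 4 + 2 + 2) / 5 = 19/5 = 3.8
  mean(V) = (1 + 7 + 7 + 1 + 3) / 5 = 19/5 = 3.8

Step 2 — sample variances and covariances s[i,j] = (1/(n-1)) · Σ_k (x_{k,i} - mean_i) · (x_{k,j} - mean_j), with n-1 = 4:
  s[U,U] = ((0.2)·(0.2) + (3.2)·(3.2) + (0.2)·(0.2) + (-1.8)·(-1.8) + (-1.8)·(-1.8)) / 4 = 16.8/4 = 4.2
  s[U,V] = ((0.2)·(-2.8) + (3.2)·(3.2) + (0.2)·(3.2) + (-1.8)·(-2.8) + (-1.8)·(-0.8)) / 4 = 16.8/4 = 4.2
  s[V,V] = ((-2.8)·(-2.8) + (3.2)·(3.2) + (3.2)·(3.2) + (-2.8)·(-2.8) + (-0.8)·(-0.8)) / 4 = 36.8/4 = 9.2
  Sample standard deviations s_i = √(s[i,i]):
  s(U) = √(4.2) = 2.0494
  s(V) = √(9.2) = 3.0332

Step 3 — r_{ij} = s_{ij} / (s_i · s_j):
  r[U,U] = 1 (diagonal).
  r[U,V] = 4.2 / (2.0494 · 3.0332) = 4.2 / 6.2161 = 0.6757
  r[V,V] = 1 (diagonal).

R is symmetric with unit diagonal. Assembling:

R = [[1, 0.6757],
 [0.6757, 1]]


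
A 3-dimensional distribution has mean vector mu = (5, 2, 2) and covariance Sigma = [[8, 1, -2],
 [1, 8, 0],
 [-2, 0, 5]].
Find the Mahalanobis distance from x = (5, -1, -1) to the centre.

Step 1 — centre the observation: (x - mu) = (0, -3, -3).

Step 2 — invert Sigma (cofactor / det for 3×3, or solve directly):
  Sigma^{-1} = [[0.1413, -0.0177, 0.0565],
 [-0.0177, 0.1272, -0.0071],
 [0.0565, -0.0071, 0.2226]].

Step 3 — form the quadratic (x - mu)^T · Sigma^{-1} · (x - mu):
  Sigma^{-1} · (x - mu) = (-0.1166, -0.3604, -0.6466).
  (x - mu)^T · [Sigma^{-1} · (x - mu)] = (0)·(-0.1166) + (-3)·(-0.3604) + (-3)·(-0.6466) = 3.0212.

Step 4 — take square root: d = √(3.0212) ≈ 1.7382.

d(x, mu) = √(3.0212) ≈ 1.7382


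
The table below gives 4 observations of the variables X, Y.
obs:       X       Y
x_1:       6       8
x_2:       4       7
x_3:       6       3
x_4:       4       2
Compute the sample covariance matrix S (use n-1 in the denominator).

Step 1 — column means:
  mean(X) = (6 + 4 + 6 + 4) / 4 = 20/4 = 5
  mean(Y) = (8 + 7 + 3 + 2) / 4 = 20/4 = 5

Step 2 — sample covariance S[i,j] = (1/(n-1)) · Σ_k (x_{k,i} - mean_i) · (x_{k,j} - mean_j), with n-1 = 3.
  S[X,X] = ((1)·(1) + (-1)·(-1) + (1)·(1) + (-1)·(-1)) / 3 = 4/3 = 1.3333
  S[X,Y] = ((1)·(3) + (-1)·(2) + (1)·(-2) + (-1)·(-3)) / 3 = 2/3 = 0.6667
  S[Y,Y] = ((3)·(3) + (2)·(2) + (-2)·(-2) + (-3)·(-3)) / 3 = 26/3 = 8.6667

S is symmetric (S[j,i] = S[i,j]). Assembling:

S = [[1.3333, 0.6667],
 [0.6667, 8.6667]]


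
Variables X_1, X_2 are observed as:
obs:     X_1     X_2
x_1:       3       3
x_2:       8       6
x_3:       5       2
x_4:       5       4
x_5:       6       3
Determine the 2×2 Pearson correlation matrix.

Step 1 — column means:
  mean(X_1) = (3 + 8 + 5 + 5 + 6) / 5 = 27/5 = 5.4
  mean(X_2) = (3 + 6 + 2 + 4 + 3) / 5 = 18/5 = 3.6

Step 2 — sample variances and covariances s[i,j] = (1/(n-1)) · Σ_k (x_{k,i} - mean_i) · (x_{k,j} - mean_j), with n-1 = 4:
  s[X_1,X_1] = ((-2.4)·(-2.4) + (2.6)·(2.6) + (-0.4)·(-0.4) + (-0.4)·(-0.4) + (0.6)·(0.6)) / 4 = 13.2/4 = 3.3
  s[X_1,X_2] = ((-2.4)·(-0.6) + (2.6)·(2.4) + (-0.4)·(-1.6) + (-0.4)·(0.4) + (0.6)·(-0.6)) / 4 = 7.8/4 = 1.95
  s[X_2,X_2] = ((-0.6)·(-0.6) + (2.4)·(2.4) + (-1.6)·(-1.6) + (0.4)·(0.4) + (-0.6)·(-0.6)) / 4 = 9.2/4 = 2.3
  Sample standard deviations s_i = √(s[i,i]):
  s(X_1) = √(3.3) = 1.8166
  s(X_2) = √(2.3) = 1.5166

Step 3 — r_{ij} = s_{ij} / (s_i · s_j):
  r[X_1,X_1] = 1 (diagonal).
  r[X_1,X_2] = 1.95 / (1.8166 · 1.5166) = 1.95 / 2.755 = 0.7078
  r[X_2,X_2] = 1 (diagonal).

R is symmetric with unit diagonal. Assembling:

R = [[1, 0.7078],
 [0.7078, 1]]


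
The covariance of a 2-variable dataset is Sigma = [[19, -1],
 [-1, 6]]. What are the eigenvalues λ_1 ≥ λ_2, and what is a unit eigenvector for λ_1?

Step 1 — characteristic polynomial of 2×2 Sigma:
  det(Sigma - λI) = λ² - trace · λ + det = 0.
  trace = 19 + 6 = 25, det = 19·6 - (-1)² = 113.
Step 2 — discriminant:
  Δ = trace² - 4·det = 625 - 452 = 173.
Step 3 — eigenvalues:
  λ = (trace ± √Δ)/2 = (25 ± 13.1529)/2,
  λ_1 = 19.0765,  λ_2 = 5.9235.

Step 4 — unit eigenvector for λ_1: solve (Sigma - λ_1 I)v = 0. First row:
  (19 - 19.0765)·v_x + (-1)·v_y = 0, i.e. (-0.0765)·v_x + (-1)·v_y = 0,
  so v ∝ (b, λ_1 - a) = (-1, 0.0765); multiply by -1 so the first entry is positive: u = (1, -0.0765).
  ||u|| = √((1)² + (-0.0765)²) = √(1.0058) ≈ 1.0029,
  v_1 = u/||u|| ≈ (0.9971, -0.0763) (||v_1|| = 1).

λ_1 = 19.0765,  λ_2 = 5.9235;  v_1 ≈ (0.9971, -0.0763)


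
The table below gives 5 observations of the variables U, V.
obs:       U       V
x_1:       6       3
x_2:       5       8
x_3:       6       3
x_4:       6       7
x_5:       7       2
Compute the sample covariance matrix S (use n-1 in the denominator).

Step 1 — column means:
  mean(U) = (6 + 5 + 6 + 6 + 7) / 5 = 30/5 = 6
  mean(V) = (3 + 8 + 3 + 7 + 2) / 5 = 23/5 = 4.6

Step 2 — sample covariance S[i,j] = (1/(n-1)) · Σ_k (x_{k,i} - mean_i) · (x_{k,j} - mean_j), with n-1 = 4.
  S[U,U] = ((0)·(0) + (-1)·(-1) + (0)·(0) + (0)·(0) + (1)·(1)) / 4 = 2/4 = 0.5
  S[U,V] = ((0)·(-1.6) + (-1)·(3.4) + (0)·(-1.6) + (0)·(2.4) + (1)·(-2.6)) / 4 = -6/4 = -1.5
  S[V,V] = ((-1.6)·(-1.6) + (3.4)·(3.4) + (-1.6)·(-1.6) + (2.4)·(2.4) + (-2.6)·(-2.6)) / 4 = 29.2/4 = 7.3

S is symmetric (S[j,i] = S[i,j]). Assembling:

S = [[0.5, -1.5],
 [-1.5, 7.3]]


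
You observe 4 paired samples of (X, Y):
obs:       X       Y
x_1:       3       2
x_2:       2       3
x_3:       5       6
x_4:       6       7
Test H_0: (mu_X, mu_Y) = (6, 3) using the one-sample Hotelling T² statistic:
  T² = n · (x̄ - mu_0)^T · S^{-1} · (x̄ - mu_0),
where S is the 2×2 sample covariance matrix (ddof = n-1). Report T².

Step 1 — sample mean vector:
  mean(X) = (3 + 2 + 5 + 6) / 4 = 16/4 = 4
  mean(Y) = (2 + 3 + 6 + 7) / 4 = 18/4 = 4.5
  x̄ = (4, 4.5),  deviation x̄ - mu_0 = (4, 4.5) - (6, 3) = (-2, 1.5).

Step 2 — sample covariance matrix, S[i,j] = (1/(n-1)) · Σ_k (x_{k,i} - mean_i) · (x_{k,j} - mean_j), divisor n-1 = 3:
  S[X,X] = ((-1)·(-1) + (-2)·(-2) + (1)·(1) + (2)·(2)) / 3 = 10/3 = 3.3333
  S[X,Y] = ((-1)·(-2.5) + (-2)·(-1.5) + (1)·(1.5) + (2)·(2.5)) / 3 = 12/3 = 4
  S[Y,Y] = ((-2.5)·(-2.5) + (-1.5)·(-1.5) + (1.5)·(1.5) + (2.5)·(2.5)) / 3 = 17/3 = 5.6667
  S = [[3.3333, 4],
 [4, 5.6667]].

Step 3 — invert S. det(S) = 3.3333·5.6667 - (4)² = 2.8889.
  S^{-1} = (1/det) · [[d, -b], [-b, a]] = [[1.9615, -1.3846],
 [-1.3846, 1.1538]].

Step 4 — quadratic form (x̄ - mu_0)^T · S^{-1} · (x̄ - mu_0):
  S^{-1} · (x̄ - mu_0) = (-6, 4.5),
  (x̄ - mu_0)^T · [...] = (-2)·(-6) + (1.5)·(4.5) = 18.75.

Step 5 — scale by n: T² = 4 · 18.75 = 75.

T² ≈ 75


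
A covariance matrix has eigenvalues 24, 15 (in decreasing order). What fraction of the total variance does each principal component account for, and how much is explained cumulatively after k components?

Step 1 — total variance = trace(Sigma) = Σ λ_i = 24 + 15 = 39.

Step 2 — fraction explained by component i = λ_i / Σ λ:
  PC1: 24/39 = 0.6154
  PC2: 15/39 = 0.3846

Step 3 — cumulative fraction after k components = (λ_1 + ... + λ_k) / Σ λ:
  k = 1: 24/39 = 0.6154
  k = 2: (24 + 15)/39 = 39/39 = 1

Summary (fraction, with percent):

explained: PC1 0.6154 (61.54%), PC2 0.3846 (38.46%);  cumulative: 0.6154, 1


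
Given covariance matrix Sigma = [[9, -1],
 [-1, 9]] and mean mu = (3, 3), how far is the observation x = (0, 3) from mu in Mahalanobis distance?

Step 1 — centre the observation: (x - mu) = (-3, 0).

Step 2 — invert Sigma. det(Sigma) = 9·9 - (-1)² = 80.
  Sigma^{-1} = (1/det) · [[d, -b], [-b, a]] = [[0.1125, 0.0125],
 [0.0125, 0.1125]].

Step 3 — form the quadratic (x - mu)^T · Sigma^{-1} · (x - mu):
  Sigma^{-1} · (x - mu) = (-0.3375, -0.0375).
  (x - mu)^T · [Sigma^{-1} · (x - mu)] = (-3)·(-0.3375) + (0)·(-0.0375) = 1.0125.

Step 4 — take square root: d = √(1.0125) ≈ 1.0062.

d(x, mu) = √(1.0125) ≈ 1.0062


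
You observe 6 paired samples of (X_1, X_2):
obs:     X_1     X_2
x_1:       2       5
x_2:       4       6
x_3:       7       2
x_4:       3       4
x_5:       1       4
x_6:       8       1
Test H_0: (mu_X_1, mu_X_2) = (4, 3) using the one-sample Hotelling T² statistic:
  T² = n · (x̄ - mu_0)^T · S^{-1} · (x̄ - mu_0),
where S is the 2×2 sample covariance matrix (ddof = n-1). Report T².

Step 1 — sample mean vector:
  mean(X_1) = (2 + 4 + 7 + 3 + 1 + 8) / 6 = 25/6 = 4.1667
  mean(X_2) = (5 + 6 + 2 + 4 + 4 + 1) / 6 = 22/6 = 3.6667
  x̄ = (4.1667, 3.6667),  deviation x̄ - mu_0 = (4.1667, 3.6667) - (4, 3) = (0.1667, 0.6667).

Step 2 — sample covariance matrix, S[i,j] = (1/(n-1)) · Σ_k (x_{k,i} - mean_i) · (x_{k,j} - mean_j), divisor n-1 = 5:
  S[X_1,X_1] = ((-2.1667)·(-2.1667) + (-0.1667)·(-0.1667) + (2.8333)·(2.8333) + (-1.1667)·(-1.1667) + (-3.1667)·(-3.1667) + (3.8333)·(3.8333)) / 5 = 38.8333/5 = 7.7667
  S[X_1,X_2] = ((-2.1667)·(1.3333) + (-0.1667)·(2.3333) + (2.8333)·(-1.6667) + (-1.1667)·(0.3333) + (-3.1667)·(0.3333) + (3.8333)·(-2.6667)) / 5 = -19.6667/5 = -3.9333
  S[X_2,X_2] = ((1.3333)·(1.3333) + (2.3333)·(2.3333) + (-1.6667)·(-1.6667) + (0.3333)·(0.3333) + (0.3333)·(0.3333) + (-2.6667)·(-2.6667)) / 5 = 17.3333/5 = 3.4667
  S = [[7.7667, -3.9333],
 [-3.9333, 3.4667]].

Step 3 — invert S. det(S) = 7.7667·3.4667 - (-3.9333)² = 11.4533.
  S^{-1} = (1/det) · [[d, -b], [-b, a]] = [[0.3027, 0.3434],
 [0.3434, 0.6781]].

Step 4 — quadratic form (x̄ - mu_0)^T · S^{-1} · (x̄ - mu_0):
  S^{-1} · (x̄ - mu_0) = (0.2794, 0.5093),
  (x̄ - mu_0)^T · [...] = (0.1667)·(0.2794) + (0.6667)·(0.5093) = 0.3861.

Step 5 — scale by n: T² = 6 · 0.3861 = 2.3166.

T² ≈ 2.3166


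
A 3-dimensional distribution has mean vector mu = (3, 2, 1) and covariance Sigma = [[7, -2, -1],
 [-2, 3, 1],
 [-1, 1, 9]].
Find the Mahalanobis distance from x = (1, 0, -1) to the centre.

Step 1 — centre the observation: (x - mu) = (-2, -2, -2).

Step 2 — invert Sigma (cofactor / det for 3×3, or solve directly):
  Sigma^{-1} = [[0.1769, 0.1156, 0.0068],
 [0.1156, 0.4218, -0.034],
 [0.0068, -0.034, 0.1156]].

Step 3 — form the quadratic (x - mu)^T · Sigma^{-1} · (x - mu):
  Sigma^{-1} · (x - mu) = (-0.5986, -1.0068, -0.1769).
  (x - mu)^T · [Sigma^{-1} · (x - mu)] = (-2)·(-0.5986) + (-2)·(-1.0068) + (-2)·(-0.1769) = 3.5646.

Step 4 — take square root: d = √(3.5646) ≈ 1.888.

d(x, mu) = √(3.5646) ≈ 1.888


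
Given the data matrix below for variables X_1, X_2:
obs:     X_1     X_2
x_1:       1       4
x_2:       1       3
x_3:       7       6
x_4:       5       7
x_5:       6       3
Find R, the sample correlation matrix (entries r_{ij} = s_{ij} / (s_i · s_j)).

Step 1 — column means:
  mean(X_1) = (1 + 1 + 7 + 5 + 6) / 5 = 20/5 = 4
  mean(X_2) = (4 + 3 + 6 + 7 + 3) / 5 = 23/5 = 4.6

Step 2 — sample variances and covariances s[i,j] = (1/(n-1)) · Σ_k (x_{k,i} - mean_i) · (x_{k,j} - mean_j), with n-1 = 4:
  s[X_1,X_1] = ((-3)·(-3) + (-3)·(-3) + (3)·(3) + (1)·(1) + (2)·(2)) / 4 = 32/4 = 8
  s[X_1,X_2] = ((-3)·(-0.6) + (-3)·(-1.6) + (3)·(1.4) + (1)·(2.4) + (2)·(-1.6)) / 4 = 10/4 = 2.5
  s[X_2,X_2] = ((-0.6)·(-0.6) + (-1.6)·(-1.6) + (1.4)·(1.4) + (2.4)·(2.4) + (-1.6)·(-1.6)) / 4 = 13.2/4 = 3.3
  Sample standard deviations s_i = √(s[i,i]):
  s(X_1) = √(8) = 2.8284
  s(X_2) = √(3.3) = 1.8166

Step 3 — r_{ij} = s_{ij} / (s_i · s_j):
  r[X_1,X_1] = 1 (diagonal).
  r[X_1,X_2] = 2.5 / (2.8284 · 1.8166) = 2.5 / 5.1381 = 0.4866
  r[X_2,X_2] = 1 (diagonal).

R is symmetric with unit diagonal. Assembling:

R = [[1, 0.4866],
 [0.4866, 1]]


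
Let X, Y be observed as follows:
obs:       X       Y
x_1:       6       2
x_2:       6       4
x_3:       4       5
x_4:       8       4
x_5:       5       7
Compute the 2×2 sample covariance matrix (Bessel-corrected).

Step 1 — column means:
  mean(X) = (6 + 6 + 4 + 8 + 5) / 5 = 29/5 = 5.8
  mean(Y) = (2 + 4 + 5 + 4 + 7) / 5 = 22/5 = 4.4

Step 2 — sample covariance S[i,j] = (1/(n-1)) · Σ_k (x_{k,i} - mean_i) · (x_{k,j} - mean_j), with n-1 = 4.
  S[X,X] = ((0.2)·(0.2) + (0.2)·(0.2) + (-1.8)·(-1.8) + (2.2)·(2.2) + (-0.8)·(-0.8)) / 4 = 8.8/4 = 2.2
  S[X,Y] = ((0.2)·(-2.4) + (0.2)·(-0.4) + (-1.8)·(0.6) + (2.2)·(-0.4) + (-0.8)·(2.6)) / 4 = -4.6/4 = -1.15
  S[Y,Y] = ((-2.4)·(-2.4) + (-0.4)·(-0.4) + (0.6)·(0.6) + (-0.4)·(-0.4) + (2.6)·(2.6)) / 4 = 13.2/4 = 3.3

S is symmetric (S[j,i] = S[i,j]). Assembling:

S = [[2.2, -1.15],
 [-1.15, 3.3]]


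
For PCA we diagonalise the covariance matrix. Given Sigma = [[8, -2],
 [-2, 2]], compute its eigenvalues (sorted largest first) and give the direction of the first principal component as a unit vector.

Step 1 — characteristic polynomial of 2×2 Sigma:
  det(Sigma - λI) = λ² - trace · λ + det = 0.
  trace = 8 + 2 = 10, det = 8·2 - (-2)² = 12.
Step 2 — discriminant:
  Δ = trace² - 4·det = 100 - 48 = 52.
Step 3 — eigenvalues:
  λ = (trace ± √Δ)/2 = (10 ± 7.2111)/2,
  λ_1 = 8.6056,  λ_2 = 1.3944.

Step 4 — unit eigenvector for λ_1: solve (Sigma - λ_1 I)v = 0. First row:
  (8 - 8.6056)·v_x + (-2)·v_y = 0, i.e. (-0.6056)·v_x + (-2)·v_y = 0,
  so v ∝ (b, λ_1 - a) = (-2, 0.6056); multiply by -1 so the first entry is positive: u = (2, -0.6056).
  ||u|| = √((2)² + (-0.6056)²) = √(4.3667) ≈ 2.0897,
  v_1 = u/||u|| ≈ (0.9571, -0.2898) (||v_1|| = 1).

λ_1 = 8.6056,  λ_2 = 1.3944;  v_1 ≈ (0.9571, -0.2898)


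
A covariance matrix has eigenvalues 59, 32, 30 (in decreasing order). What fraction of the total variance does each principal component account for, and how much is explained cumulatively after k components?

Step 1 — total variance = trace(Sigma) = Σ λ_i = 59 + 32 + 30 = 121.

Step 2 — fraction explained by component i = λ_i / Σ λ:
  PC1: 59/121 = 0.4876
  PC2: 32/121 = 0.2645
  PC3: 30/121 = 0.2479

Step 3 — cumulative fraction after k components = (λ_1 + ... + λ_k) / Σ λ:
  k = 1: 59/121 = 0.4876
  k = 2: (59 + 32)/121 = 91/121 = 0.7521
  k = 3: (59 + 32 + 30)/121 = 121/121 = 1

Summary (fraction, with percent):

explained: PC1 0.4876 (48.76%), PC2 0.2645 (26.45%), PC3 0.2479 (24.79%);  cumulative: 0.4876, 0.7521, 1


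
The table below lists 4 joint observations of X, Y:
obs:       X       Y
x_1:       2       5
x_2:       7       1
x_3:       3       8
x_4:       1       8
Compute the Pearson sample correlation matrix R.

Step 1 — column means:
  mean(X) = (2 + 7 + 3 + 1) / 4 = 13/4 = 3.25
  mean(Y) = (5 + 1 + 8 + 8) / 4 = 22/4 = 5.5

Step 2 — sample variances and covariances s[i,j] = (1/(n-1)) · Σ_k (x_{k,i} - mean_i) · (x_{k,j} - mean_j), with n-1 = 3:
  s[X,X] = ((-1.25)·(-1.25) + (3.75)·(3.75) + (-0.25)·(-0.25) + (-2.25)·(-2.25)) / 3 = 20.75/3 = 6.9167
  s[X,Y] = ((-1.25)·(-0.5) + (3.75)·(-4.5) + (-0.25)·(2.5) + (-2.25)·(2.5)) / 3 = -22.5/3 = -7.5
  s[Y,Y] = ((-0.5)·(-0.5) + (-4.5)·(-4.5) + (2.5)·(2.5) + (2.5)·(2.5)) / 3 = 33/3 = 11
  Sample standard deviations s_i = √(s[i,i]):
  s(X) = √(6.9167) = 2.63
  s(Y) = √(11) = 3.3166

Step 3 — r_{ij} = s_{ij} / (s_i · s_j):
  r[X,X] = 1 (diagonal).
  r[X,Y] = -7.5 / (2.63 · 3.3166) = -7.5 / 8.7226 = -0.8598
  r[Y,Y] = 1 (diagonal).

R is symmetric with unit diagonal. Assembling:

R = [[1, -0.8598],
 [-0.8598, 1]]


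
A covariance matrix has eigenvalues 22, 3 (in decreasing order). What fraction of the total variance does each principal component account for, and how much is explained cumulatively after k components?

Step 1 — total variance = trace(Sigma) = Σ λ_i = 22 + 3 = 25.

Step 2 — fraction explained by component i = λ_i / Σ λ:
  PC1: 22/25 = 0.88
  PC2: 3/25 = 0.12

Step 3 — cumulative fraction after k components = (λ_1 + ... + λ_k) / Σ λ:
  k = 1: 22/25 = 0.88
  k = 2: (22 + 3)/25 = 25/25 = 1

Summary (fraction, with percent):

explained: PC1 0.88 (88%), PC2 0.12 (12%);  cumulative: 0.88, 1


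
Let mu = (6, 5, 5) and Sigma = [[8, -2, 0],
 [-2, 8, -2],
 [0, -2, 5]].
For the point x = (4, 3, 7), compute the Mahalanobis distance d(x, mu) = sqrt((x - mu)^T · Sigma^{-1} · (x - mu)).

Step 1 — centre the observation: (x - mu) = (-2, -2, 2).

Step 2 — invert Sigma (cofactor / det for 3×3, or solve directly):
  Sigma^{-1} = [[0.1343, 0.0373, 0.0149],
 [0.0373, 0.1493, 0.0597],
 [0.0149, 0.0597, 0.2239]].

Step 3 — form the quadratic (x - mu)^T · Sigma^{-1} · (x - mu):
  Sigma^{-1} · (x - mu) = (-0.3134, -0.2537, 0.2985).
  (x - mu)^T · [Sigma^{-1} · (x - mu)] = (-2)·(-0.3134) + (-2)·(-0.2537) + (2)·(0.2985) = 1.7313.

Step 4 — take square root: d = √(1.7313) ≈ 1.3158.

d(x, mu) = √(1.7313) ≈ 1.3158


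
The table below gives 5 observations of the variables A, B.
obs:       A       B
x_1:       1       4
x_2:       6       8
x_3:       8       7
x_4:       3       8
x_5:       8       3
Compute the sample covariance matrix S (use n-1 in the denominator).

Step 1 — column means:
  mean(A) = (1 + 6 + 8 + 3 + 8) / 5 = 26/5 = 5.2
  mean(B) = (4 + 8 + 7 + 8 + 3) / 5 = 30/5 = 6

Step 2 — sample covariance S[i,j] = (1/(n-1)) · Σ_k (x_{k,i} - mean_i) · (x_{k,j} - mean_j), with n-1 = 4.
  S[A,A] = ((-4.2)·(-4.2) + (0.8)·(0.8) + (2.8)·(2.8) + (-2.2)·(-2.2) + (2.8)·(2.8)) / 4 = 38.8/4 = 9.7
  S[A,B] = ((-4.2)·(-2) + (0.8)·(2) + (2.8)·(1) + (-2.2)·(2) + (2.8)·(-3)) / 4 = 0/4 = 0
  S[B,B] = ((-2)·(-2) + (2)·(2) + (1)·(1) + (2)·(2) + (-3)·(-3)) / 4 = 22/4 = 5.5

S is symmetric (S[j,i] = S[i,j]). Assembling:

S = [[9.7, 0],
 [0, 5.5]]


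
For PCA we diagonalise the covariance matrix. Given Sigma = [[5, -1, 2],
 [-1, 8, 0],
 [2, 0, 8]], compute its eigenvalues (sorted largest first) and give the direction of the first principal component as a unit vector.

Step 1 — characteristic polynomial p(λ) = det(λI - Sigma) = λ³ - tr·λ² + c_1·λ - det, where tr = trace, c_1 = sum of the principal 2×2 minors, det = det(Sigma):
  tr = 5 + 8 + 8 = 21,
  c_1 = (5·8 - (-1)²) + (5·8 - (2)²) + (8·8 - (0)²) = 39 + 36 + 64 = 139,
  det = 5·(8·8 - (0)²) - (-1)·((-1)·8 - (0)·(2)) + (2)·((-1)·(0) - 8·(2)) = 5·(64) - (-1)·(-8) + (2)·(-16) = 280.
  So p(λ) = λ³ - 21λ² + 139λ - 280.
Step 2 — look for an integer root (rational root theorem: any rational root is an integer divisor of 280). Testing λ = 8:
  p(8) = 512 - 1344 + 1112 - 280 = 0  ✓
  Dividing out (λ - 8): p(λ) = (λ - 8)(λ² - 13λ + 35).
Step 3 — remaining eigenvalues from the quadratic λ² - 13λ + 35 = 0:
  Δ = 13² - 4·35 = 169 - 140 = 29,  λ = (13 ± √29)/2 = (13 ± 5.3852)/2 ≈ 9.1926 or 3.8074.
  Sorted: λ_1 = 9.1926,  λ_2 = 8,  λ_3 = 3.8074  (check: sum = 21 = tr ✓).

Step 4 — unit eigenvector for λ_1 ≈ 9.1926: v spans the null space of (Sigma - λ_1 I), whose rows are
  r_1 = (-4.1926, -1, 2),  r_2 = (-1, -1.1926, 0),  r_3 = (2, 0, -1.1926).
  v is orthogonal to every row, so take v ∝ r_1 × r_2 = ((-1)·(0) - (2)·(-1.1926), (2)·(-1) - (-4.1926)·(0), (-4.1926)·(-1.1926) - (-1)·(-1)) ≈ (2.3852, -2, 4).
  Let u = (2.3852, -2, 4).
  ||u|| = √((2.3852)² + (-2)² + (4)²) = √(25.689) ≈ 5.0684,  v_1 = u/||u|| ≈ (0.4706, -0.3946, 0.7892) (||v_1|| = 1).

λ_1 = 9.1926,  λ_2 = 8,  λ_3 = 3.8074;  v_1 ≈ (0.4706, -0.3946, 0.7892)


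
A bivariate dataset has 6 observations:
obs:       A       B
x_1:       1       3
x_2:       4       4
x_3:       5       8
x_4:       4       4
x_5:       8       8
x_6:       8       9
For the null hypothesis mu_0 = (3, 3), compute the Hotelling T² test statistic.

Step 1 — sample mean vector:
  mean(A) = (1 + 4 + 5 + 4 + 8 + 8) / 6 = 30/6 = 5
  mean(B) = (3 + 4 + 8 + 4 + 8 + 9) / 6 = 36/6 = 6
  x̄ = (5, 6),  deviation x̄ - mu_0 = (5, 6) - (3, 3) = (2, 3).

Step 2 — sample covariance matrix, S[i,j] = (1/(n-1)) · Σ_k (x_{k,i} - mean_i) · (x_{k,j} - mean_j), divisor n-1 = 5:
  S[A,A] = ((-4)·(-4) + (-1)·(-1) + (0)·(0) + (-1)·(-1) + (3)·(3) + (3)·(3)) / 5 = 36/5 = 7.2
  S[A,B] = ((-4)·(-3) + (-1)·(-2) + (0)·(2) + (-1)·(-2) + (3)·(2) + (3)·(3)) / 5 = 31/5 = 6.2
  S[B,B] = ((-3)·(-3) + (-2)·(-2) + (2)·(2) + (-2)·(-2) + (2)·(2) + (3)·(3)) / 5 = 34/5 = 6.8
  S = [[7.2, 6.2],
 [6.2, 6.8]].

Step 3 — invert S. det(S) = 7.2·6.8 - (6.2)² = 10.52.
  S^{-1} = (1/det) · [[d, -b], [-b, a]] = [[0.6464, -0.5894],
 [-0.5894, 0.6844]].

Step 4 — quadratic form (x̄ - mu_0)^T · S^{-1} · (x̄ - mu_0):
  S^{-1} · (x̄ - mu_0) = (-0.4753, 0.8745),
  (x̄ - mu_0)^T · [...] = (2)·(-0.4753) + (3)·(0.8745) = 1.673.

Step 5 — scale by n: T² = 6 · 1.673 = 10.038.

T² ≈ 10.038


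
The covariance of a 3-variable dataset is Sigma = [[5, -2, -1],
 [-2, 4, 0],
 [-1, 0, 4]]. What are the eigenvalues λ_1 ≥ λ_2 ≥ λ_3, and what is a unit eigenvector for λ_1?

Step 1 — characteristic polynomial p(λ) = det(λI - Sigma) = λ³ - tr·λ² + c_1·λ - det, where tr = trace, c_1 = sum of the principal 2×2 minors, det = det(Sigma):
  tr = 5 + 4 + 4 = 13,
  c_1 = (5·4 - (-2)²) + (5·4 - (-1)²) + (4·4 - (0)²) = 16 + 19 + 16 = 51,
  det = 5·(4·4 - (0)²) - (-2)·((-2)·4 - (0)·(-1)) + (-1)·((-2)·(0) - 4·(-1)) = 5·(16) - (-2)·(-8) + (-1)·(4) = 60.
  So p(λ) = λ³ - 13λ² + 51λ - 60.
Step 2 — look for an integer root (rational root theorem: any rational root is an integer divisor of 60). Testing λ = 4:
  p(4) = 64 - 208 + 204 - 60 = 0  ✓
  Dividing out (λ - 4): p(λ) = (λ - 4)(λ² - 9λ + 15).
Step 3 — remaining eigenvalues from the quadratic λ² - 9λ + 15 = 0:
  Δ = 9² - 4·15 = 81 - 60 = 21,  λ = (9 ± √21)/2 = (9 ± 4.5826)/2 ≈ 6.7913 or 2.2087.
  Sorted: λ_1 = 6.7913,  λ_2 = 4,  λ_3 = 2.2087  (check: sum = 13 = tr ✓).

Step 4 — unit eigenvector for λ_1 ≈ 6.7913: v spans the null space of (Sigma - λ_1 I), whose rows are
  r_1 = (-1.7913, -2, -1),  r_2 = (-2, -2.7913, 0),  r_3 = (-1, 0, -2.7913).
  v is orthogonal to every row, so take v ∝ r_1 × r_2 = ((-2)·(0) - (-1)·(-2.7913), (-1)·(-2) - (-1.7913)·(0), (-1.7913)·(-2.7913) - (-2)·(-2)) ≈ (-2.7913, 2, 1).
  Rescale (multiply by -1 so the first nonzero entry is positive): u = (2.7913, -2, -1).
  ||u|| = √((2.7913)² + (-2)² + (-1)²) = √(12.7913) ≈ 3.5765,  v_1 = u/||u|| ≈ (0.7805, -0.5592, -0.2796) (||v_1|| = 1).

λ_1 = 6.7913,  λ_2 = 4,  λ_3 = 2.2087;  v_1 ≈ (0.7805, -0.5592, -0.2796)


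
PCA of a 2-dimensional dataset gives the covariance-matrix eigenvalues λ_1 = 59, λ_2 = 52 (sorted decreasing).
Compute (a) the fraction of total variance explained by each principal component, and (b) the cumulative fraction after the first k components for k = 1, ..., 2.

Step 1 — total variance = trace(Sigma) = Σ λ_i = 59 + 52 = 111.

Step 2 — fraction explained by component i = λ_i / Σ λ:
  PC1: 59/111 = 0.5315
  PC2: 52/111 = 0.4685

Step 3 — cumulative fraction after k components = (λ_1 + ... + λ_k) / Σ λ:
  k = 1: 59/111 = 0.5315
  k = 2: (59 + 52)/111 = 111/111 = 1

Summary (fraction, with percent):

explained: PC1 0.5315 (53.15%), PC2 0.4685 (46.85%);  cumulative: 0.5315, 1


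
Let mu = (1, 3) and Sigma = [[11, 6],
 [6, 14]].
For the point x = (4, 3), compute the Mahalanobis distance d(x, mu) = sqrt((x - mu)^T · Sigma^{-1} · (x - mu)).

Step 1 — centre the observation: (x - mu) = (3, 0).

Step 2 — invert Sigma. det(Sigma) = 11·14 - (6)² = 118.
  Sigma^{-1} = (1/det) · [[d, -b], [-b, a]] = [[0.1186, -0.0508],
 [-0.0508, 0.0932]].

Step 3 — form the quadratic (x - mu)^T · Sigma^{-1} · (x - mu):
  Sigma^{-1} · (x - mu) = (0.3559, -0.1525).
  (x - mu)^T · [Sigma^{-1} · (x - mu)] = (3)·(0.3559) + (0)·(-0.1525) = 1.0678.

Step 4 — take square root: d = √(1.0678) ≈ 1.0333.

d(x, mu) = √(1.0678) ≈ 1.0333
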